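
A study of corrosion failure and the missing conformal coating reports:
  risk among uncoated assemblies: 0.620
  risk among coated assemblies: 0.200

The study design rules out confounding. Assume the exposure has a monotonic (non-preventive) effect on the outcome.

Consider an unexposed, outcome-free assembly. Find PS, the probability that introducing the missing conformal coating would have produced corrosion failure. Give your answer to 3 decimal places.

Let p₁ = 0.62, p₀ = 0.2.
Under exogeneity and monotonicity, PS = (p₁ − p₀) / (1 − p₀).
PS = (0.62 − 0.2) / (1 − 0.2) = 0.42 / 0.8 ≈ 0.5250

PS ≈ 0.525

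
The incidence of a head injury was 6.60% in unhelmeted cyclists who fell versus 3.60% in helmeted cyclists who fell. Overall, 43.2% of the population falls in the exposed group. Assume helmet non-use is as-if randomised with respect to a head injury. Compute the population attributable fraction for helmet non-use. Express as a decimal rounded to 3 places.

p₁ = 0.066, p₀ = 0.036.
Overall risk P(Y=1) = π·p₁ + (1−π)·p₀ = 0.432×0.066 + 0.568×0.036 = 0.04896.
Under exogeneity, PAF = [P(Y=1) − p₀] / P(Y=1).
PAF = (0.04896 − 0.036) / 0.04896 ≈ 0.2647

PAF ≈ 0.265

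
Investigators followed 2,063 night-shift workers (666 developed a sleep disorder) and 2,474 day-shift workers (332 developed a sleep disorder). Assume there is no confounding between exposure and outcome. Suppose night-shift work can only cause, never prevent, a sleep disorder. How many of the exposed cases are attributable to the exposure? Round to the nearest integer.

p₁ = P(outcome | exposed) = 666/2063 = 0.32283
p₀ = P(outcome | unexposed) = 332/2474 = 0.1342
PN = (p₁ − p₀)/p₁ = (0.32283 − 0.1342) / 0.32283 ≈ 0.58432.
Attributable cases ≈ PN × (exposed cases) = 0.58432 × 666 ≈ 389.15.

about 389 cases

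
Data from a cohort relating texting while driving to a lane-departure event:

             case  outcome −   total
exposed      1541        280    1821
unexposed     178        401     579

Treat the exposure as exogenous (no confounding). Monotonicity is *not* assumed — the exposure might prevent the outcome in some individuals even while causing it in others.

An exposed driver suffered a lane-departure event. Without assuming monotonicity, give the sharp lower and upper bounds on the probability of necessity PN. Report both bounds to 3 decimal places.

p₁ = P(outcome | exposed) = 1541/1821 = 0.84624
p₀ = P(outcome | unexposed) = 178/579 = 0.30743
Under exogeneity alone the bounds on PN are max{0,(p₁−p₀)/p₁} ≤ PN ≤ min{1,(1−p₀)/p₁}.
  lower = (p₁ − p₀)/p₁ = 0.53881 / 0.84624 ≈ 0.6367
  upper = min{1, (1 − p₀)/p₁} = 0.69257 / 0.84624 ≈ 0.8184

0.637 ≤ PN ≤ 0.818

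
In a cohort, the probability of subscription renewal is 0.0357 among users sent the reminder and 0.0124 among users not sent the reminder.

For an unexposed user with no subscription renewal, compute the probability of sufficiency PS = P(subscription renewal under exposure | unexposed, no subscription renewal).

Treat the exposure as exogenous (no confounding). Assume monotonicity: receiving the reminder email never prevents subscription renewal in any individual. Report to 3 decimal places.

PS ≈ 0.024

Let p₁ = 0.0357, p₀ = 0.0124.
Under exogeneity and monotonicity, PS = (p₁ − p₀) / (1 − p₀).
PS = (0.0357 − 0.0124) / (1 − 0.0124) = 0.0233 / 0.9876 ≈ 0.0236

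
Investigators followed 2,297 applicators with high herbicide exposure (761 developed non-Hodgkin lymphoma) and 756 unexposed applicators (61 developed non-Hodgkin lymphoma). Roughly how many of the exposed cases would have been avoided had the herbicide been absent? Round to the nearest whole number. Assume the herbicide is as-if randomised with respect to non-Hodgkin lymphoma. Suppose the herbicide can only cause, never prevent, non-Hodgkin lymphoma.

p₁ = P(outcome | exposed) = 761/2297 = 0.3313
p₀ = P(outcome | unexposed) = 61/756 = 0.080688
PN = (p₁ − p₀)/p₁ = (0.3313 − 0.080688) / 0.3313 ≈ 0.75645.
Attributable cases ≈ PN × (exposed cases) = 0.75645 × 761 ≈ 575.66.

about 576 cases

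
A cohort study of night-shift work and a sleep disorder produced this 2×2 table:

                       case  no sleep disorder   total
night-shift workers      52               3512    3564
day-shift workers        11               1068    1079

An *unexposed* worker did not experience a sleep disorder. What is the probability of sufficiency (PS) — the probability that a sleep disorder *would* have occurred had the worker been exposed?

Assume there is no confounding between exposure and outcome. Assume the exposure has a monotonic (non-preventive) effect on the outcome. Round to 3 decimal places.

PS ≈ 0.004

p₁ = P(outcome | exposed) = 52/3564 = 0.01459
p₀ = P(outcome | unexposed) = 11/1079 = 0.010195
Under exogeneity and monotonicity, PS = (p₁ − p₀) / (1 − p₀).
PS = (0.01459 − 0.010195) / (1 − 0.010195) = 0.0043957 / 0.98981 ≈ 0.0044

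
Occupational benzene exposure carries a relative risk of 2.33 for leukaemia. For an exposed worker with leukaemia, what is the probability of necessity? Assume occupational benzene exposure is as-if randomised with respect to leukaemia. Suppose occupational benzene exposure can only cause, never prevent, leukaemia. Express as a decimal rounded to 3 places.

PN ≈ 0.571

Under exogeneity and monotonicity, PN = (RR − 1) / RR = 1 − 1/RR.
PN = (2.33 − 1) / 2.33 = 1.33 / 2.33 ≈ 0.5708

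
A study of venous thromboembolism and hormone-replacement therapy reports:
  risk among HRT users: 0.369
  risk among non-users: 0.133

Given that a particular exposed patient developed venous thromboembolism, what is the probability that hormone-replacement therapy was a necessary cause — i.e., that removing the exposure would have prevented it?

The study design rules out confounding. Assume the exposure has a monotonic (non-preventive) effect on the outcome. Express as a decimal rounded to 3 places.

PN ≈ 0.640

Let p₁ = 0.369, p₀ = 0.133.
Under exogeneity and monotonicity, PN = (p₁ − p₀) / p₁.
PN = (0.369 − 0.133) / 0.369 = 0.236 / 0.369 ≈ 0.6396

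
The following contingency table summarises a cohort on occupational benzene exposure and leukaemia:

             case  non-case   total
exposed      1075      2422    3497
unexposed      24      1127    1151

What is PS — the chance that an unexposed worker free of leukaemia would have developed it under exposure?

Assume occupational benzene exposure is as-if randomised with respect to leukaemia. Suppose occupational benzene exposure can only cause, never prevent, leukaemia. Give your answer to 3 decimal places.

PS ≈ 0.293

p₁ = P(outcome | exposed) = 1075/3497 = 0.30741
p₀ = P(outcome | unexposed) = 24/1151 = 0.020851
Under exogeneity and monotonicity, PS = (p₁ − p₀)/(1 − p₀).
PS = (0.30741 − 0.020851) / 0.97915 ≈ 0.2927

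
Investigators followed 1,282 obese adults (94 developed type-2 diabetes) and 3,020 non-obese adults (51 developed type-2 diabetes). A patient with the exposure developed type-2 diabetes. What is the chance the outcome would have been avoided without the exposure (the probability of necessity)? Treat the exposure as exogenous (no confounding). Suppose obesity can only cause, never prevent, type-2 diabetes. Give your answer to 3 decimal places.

p₁ = P(outcome | exposed) = 94/1282 = 0.073323
p₀ = P(outcome | unexposed) = 51/3020 = 0.016887
Under exogeneity and monotonicity, PN = (p₁ − p₀) / p₁.
PN = (0.073323 − 0.016887) / 0.073323 = 0.056436 / 0.073323 ≈ 0.7697

PN ≈ 0.770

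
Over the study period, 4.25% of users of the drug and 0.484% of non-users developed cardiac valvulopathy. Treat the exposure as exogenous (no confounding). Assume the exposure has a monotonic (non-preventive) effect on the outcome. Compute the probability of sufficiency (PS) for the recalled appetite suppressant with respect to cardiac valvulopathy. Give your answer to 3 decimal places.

PS ≈ 0.038

p₁ = 0.0425, p₀ = 0.00484.
Under exogeneity and monotonicity, PS = (p₁ − p₀) / (1 − p₀).
PS = (0.0425 − 0.00484) / (1 − 0.00484) = 0.03766 / 0.99516 ≈ 0.0378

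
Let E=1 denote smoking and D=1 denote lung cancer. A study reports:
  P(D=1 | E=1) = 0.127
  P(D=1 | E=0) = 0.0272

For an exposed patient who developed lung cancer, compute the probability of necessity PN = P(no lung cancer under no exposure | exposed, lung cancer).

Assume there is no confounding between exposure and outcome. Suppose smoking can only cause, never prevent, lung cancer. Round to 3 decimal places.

Let p₁ = 0.127, p₀ = 0.0272.
Under exogeneity and monotonicity, PN = (p₁ − p₀) / p₁.
PN = (0.127 − 0.0272) / 0.127 = 0.0998 / 0.127 ≈ 0.7858

PN ≈ 0.786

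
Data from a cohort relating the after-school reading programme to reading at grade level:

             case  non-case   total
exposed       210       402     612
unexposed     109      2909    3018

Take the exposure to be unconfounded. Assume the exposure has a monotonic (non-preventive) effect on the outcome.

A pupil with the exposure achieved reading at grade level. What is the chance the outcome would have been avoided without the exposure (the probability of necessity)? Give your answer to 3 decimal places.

PN ≈ 0.895

p₁ = P(outcome | exposed) = 210/612 = 0.34314
p₀ = P(outcome | unexposed) = 109/3018 = 0.036117
Under exogeneity and monotonicity, PN = (p₁ − p₀) / p₁.
PN = (0.34314 − 0.036117) / 0.34314 = 0.30702 / 0.34314 ≈ 0.8947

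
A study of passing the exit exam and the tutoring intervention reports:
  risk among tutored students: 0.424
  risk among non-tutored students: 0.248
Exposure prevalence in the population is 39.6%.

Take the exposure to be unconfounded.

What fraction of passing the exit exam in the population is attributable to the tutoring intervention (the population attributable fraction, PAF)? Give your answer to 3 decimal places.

PAF ≈ 0.219

Let p₁ = 0.424, p₀ = 0.248.
Overall risk P(Y=1) = π·p₁ + (1−π)·p₀ = 0.396×0.424 + 0.604×0.248 = 0.3177.
Under exogeneity, PAF = [P(Y=1) − p₀] / P(Y=1).
PAF = (0.3177 − 0.248) / 0.3177 ≈ 0.2194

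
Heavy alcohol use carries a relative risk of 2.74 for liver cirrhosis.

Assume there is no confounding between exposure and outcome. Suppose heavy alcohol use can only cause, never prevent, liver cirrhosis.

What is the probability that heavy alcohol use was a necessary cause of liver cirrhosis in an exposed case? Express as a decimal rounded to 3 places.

PN ≈ 0.635

Under exogeneity and monotonicity, PN = (RR − 1) / RR = 1 − 1/RR.
PN = (2.74 − 1) / 2.74 = 1.74 / 2.74 ≈ 0.6350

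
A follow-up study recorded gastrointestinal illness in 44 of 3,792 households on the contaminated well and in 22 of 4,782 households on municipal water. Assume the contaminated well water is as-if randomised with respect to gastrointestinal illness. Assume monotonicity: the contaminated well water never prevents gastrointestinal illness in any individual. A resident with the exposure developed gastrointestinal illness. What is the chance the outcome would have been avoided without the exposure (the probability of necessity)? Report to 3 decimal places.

PN ≈ 0.604

p₁ = P(outcome | exposed) = 44/3792 = 0.011603
p₀ = P(outcome | unexposed) = 22/4782 = 0.0046006
Under exogeneity and monotonicity, PN = (p₁ − p₀) / p₁.
PN = (0.011603 − 0.0046006) / 0.011603 = 0.0070028 / 0.011603 ≈ 0.6035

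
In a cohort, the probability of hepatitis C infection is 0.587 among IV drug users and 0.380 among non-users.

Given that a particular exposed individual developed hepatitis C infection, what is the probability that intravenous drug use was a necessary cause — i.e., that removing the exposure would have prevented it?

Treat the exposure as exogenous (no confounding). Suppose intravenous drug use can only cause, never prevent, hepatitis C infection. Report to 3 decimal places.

Let p₁ = 0.587, p₀ = 0.38.
Under exogeneity and monotonicity, PN = (p₁ − p₀) / p₁.
PN = (0.587 − 0.38) / 0.587 = 0.207 / 0.587 ≈ 0.3526

PN ≈ 0.353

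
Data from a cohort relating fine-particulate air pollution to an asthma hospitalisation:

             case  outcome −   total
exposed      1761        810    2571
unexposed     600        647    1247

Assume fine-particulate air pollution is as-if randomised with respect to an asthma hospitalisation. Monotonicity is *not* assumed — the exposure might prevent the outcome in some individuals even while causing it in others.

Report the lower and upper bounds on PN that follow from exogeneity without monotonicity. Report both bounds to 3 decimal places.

p₁ = P(outcome | exposed) = 1761/2571 = 0.68495
p₀ = P(outcome | unexposed) = 600/1247 = 0.48115
Under exogeneity alone the bounds on PN are max{0,(p₁−p₀)/p₁} ≤ PN ≤ min{1,(1−p₀)/p₁}.
  lower = (p₁ − p₀)/p₁ = 0.20379 / 0.68495 ≈ 0.2975
  upper = min{1, (1 − p₀)/p₁} = 0.51885 / 0.68495 ≈ 0.7575

0.298 ≤ PN ≤ 0.757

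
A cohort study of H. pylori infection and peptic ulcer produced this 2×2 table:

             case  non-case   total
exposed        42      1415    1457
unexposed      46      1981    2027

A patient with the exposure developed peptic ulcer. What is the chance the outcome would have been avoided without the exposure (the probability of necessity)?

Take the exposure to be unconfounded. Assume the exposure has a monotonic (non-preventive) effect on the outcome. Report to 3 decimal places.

p₁ = P(outcome | exposed) = 42/1457 = 0.028826
p₀ = P(outcome | unexposed) = 46/2027 = 0.022694
Under exogeneity and monotonicity, PN = (p₁ − p₀)/p₁.
PN = (0.028826 − 0.022694) / 0.028826 ≈ 0.2127

PN ≈ 0.213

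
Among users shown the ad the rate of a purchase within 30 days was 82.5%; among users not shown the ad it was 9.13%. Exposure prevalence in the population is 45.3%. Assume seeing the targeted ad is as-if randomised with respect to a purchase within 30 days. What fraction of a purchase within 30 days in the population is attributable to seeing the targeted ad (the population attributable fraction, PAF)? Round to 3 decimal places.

PAF ≈ 0.785

p₁ = 0.825, p₀ = 0.0913.
Overall risk P(Y=1) = π·p₁ + (1−π)·p₀ = 0.453×0.825 + 0.547×0.0913 = 0.42367.
Under exogeneity, PAF = [P(Y=1) − p₀] / P(Y=1).
PAF = (0.42367 − 0.0913) / 0.42367 ≈ 0.7845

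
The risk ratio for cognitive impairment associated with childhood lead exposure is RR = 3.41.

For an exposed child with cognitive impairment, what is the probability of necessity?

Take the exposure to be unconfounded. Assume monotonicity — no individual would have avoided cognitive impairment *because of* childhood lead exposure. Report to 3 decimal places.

PN ≈ 0.707

Under exogeneity and monotonicity, PN = (RR − 1) / RR = 1 − 1/RR.
PN = (3.41 − 1) / 3.41 = 2.41 / 3.41 ≈ 0.7067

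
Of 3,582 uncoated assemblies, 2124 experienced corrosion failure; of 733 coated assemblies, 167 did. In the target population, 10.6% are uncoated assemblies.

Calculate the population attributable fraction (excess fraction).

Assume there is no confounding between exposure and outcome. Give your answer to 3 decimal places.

PAF ≈ 0.145

p₁ = P(outcome | exposed) = 2124/3582 = 0.59296
p₀ = P(outcome | unexposed) = 167/733 = 0.22783
Overall risk P(Y=1) = π·p₁ + (1−π)·p₀ = 0.106×0.59296 + 0.894×0.22783 = 0.26654.
Under exogeneity, PAF = [P(Y=1) − p₀] / P(Y=1).
PAF = (0.26654 − 0.22783) / 0.26654 ≈ 0.1452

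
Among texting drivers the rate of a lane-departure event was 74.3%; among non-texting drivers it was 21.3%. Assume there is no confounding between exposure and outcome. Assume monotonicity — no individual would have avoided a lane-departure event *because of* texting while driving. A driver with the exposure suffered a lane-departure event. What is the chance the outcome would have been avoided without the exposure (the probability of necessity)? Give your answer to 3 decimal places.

p₁ = 0.743, p₀ = 0.213.
Under exogeneity and monotonicity, PN = (p₁ − p₀) / p₁.
PN = (0.743 − 0.213) / 0.743 = 0.53 / 0.743 ≈ 0.7133

PN ≈ 0.713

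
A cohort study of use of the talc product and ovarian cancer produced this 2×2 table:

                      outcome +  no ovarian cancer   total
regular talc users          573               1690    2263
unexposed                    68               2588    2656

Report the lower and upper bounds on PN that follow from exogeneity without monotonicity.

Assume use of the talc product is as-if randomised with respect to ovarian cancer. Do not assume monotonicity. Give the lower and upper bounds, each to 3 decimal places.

0.899 ≤ PN ≤ 1.000

p₁ = P(outcome | exposed) = 573/2263 = 0.2532
p₀ = P(outcome | unexposed) = 68/2656 = 0.025602
Under exogeneity alone the bounds on PN are max{0,(p₁−p₀)/p₁} ≤ PN ≤ min{1,(1−p₀)/p₁}.
  lower = (p₁ − p₀)/p₁ = 0.2276 / 0.2532 ≈ 0.8989
  upper = min{1, (1 − p₀)/p₁} = 0.9744 / 0.2532 ≈ 3.8483 → capped at 1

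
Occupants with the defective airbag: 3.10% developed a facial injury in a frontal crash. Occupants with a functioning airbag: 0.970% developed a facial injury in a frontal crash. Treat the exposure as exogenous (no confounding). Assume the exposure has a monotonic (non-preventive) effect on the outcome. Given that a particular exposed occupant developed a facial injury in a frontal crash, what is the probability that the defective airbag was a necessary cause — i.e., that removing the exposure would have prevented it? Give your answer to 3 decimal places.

PN ≈ 0.687

p₁ = 0.031, p₀ = 0.0097.
Under exogeneity and monotonicity, PN = (p₁ − p₀) / p₁.
PN = (0.031 − 0.0097) / 0.031 = 0.0213 / 0.031 ≈ 0.6871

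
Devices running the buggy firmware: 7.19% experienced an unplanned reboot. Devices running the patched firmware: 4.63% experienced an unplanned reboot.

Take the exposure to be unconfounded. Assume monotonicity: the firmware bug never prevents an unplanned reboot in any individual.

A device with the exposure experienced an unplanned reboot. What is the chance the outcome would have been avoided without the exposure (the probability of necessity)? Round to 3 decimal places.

PN ≈ 0.356

p₁ = 0.0719, p₀ = 0.0463.
Under exogeneity and monotonicity, PN = (p₁ − p₀) / p₁.
PN = (0.0719 − 0.0463) / 0.0719 = 0.0256 / 0.0719 ≈ 0.3561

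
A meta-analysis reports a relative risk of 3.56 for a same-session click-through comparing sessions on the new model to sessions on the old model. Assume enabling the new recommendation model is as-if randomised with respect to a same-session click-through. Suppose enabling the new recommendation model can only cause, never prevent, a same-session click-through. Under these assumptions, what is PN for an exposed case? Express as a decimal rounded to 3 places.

Under exogeneity and monotonicity, PN = (RR − 1) / RR = 1 − 1/RR.
PN = (3.56 − 1) / 3.56 = 2.56 / 3.56 ≈ 0.7191

PN ≈ 0.719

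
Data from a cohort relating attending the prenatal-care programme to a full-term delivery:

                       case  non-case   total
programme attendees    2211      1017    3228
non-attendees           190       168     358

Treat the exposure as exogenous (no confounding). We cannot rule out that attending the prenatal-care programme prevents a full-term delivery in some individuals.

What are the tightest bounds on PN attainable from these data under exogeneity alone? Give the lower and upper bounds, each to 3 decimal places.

p₁ = P(outcome | exposed) = 2211/3228 = 0.68494
p₀ = P(outcome | unexposed) = 190/358 = 0.53073
Under exogeneity alone the bounds on PN are max{0,(p₁−p₀)/p₁} ≤ PN ≤ min{1,(1−p₀)/p₁}.
  lower = (p₁ − p₀)/p₁ = 0.15422 / 0.68494 ≈ 0.2252
  upper = min{1, (1 − p₀)/p₁} = 0.46927 / 0.68494 ≈ 0.6851

0.225 ≤ PN ≤ 0.685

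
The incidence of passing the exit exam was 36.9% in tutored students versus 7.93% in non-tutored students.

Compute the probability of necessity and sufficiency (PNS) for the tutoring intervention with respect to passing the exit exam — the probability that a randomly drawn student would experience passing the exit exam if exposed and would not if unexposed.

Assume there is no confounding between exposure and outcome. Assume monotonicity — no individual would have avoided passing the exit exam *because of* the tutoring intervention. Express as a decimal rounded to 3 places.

PNS ≈ 0.290

p₁ = 0.369, p₀ = 0.0793.
Under exogeneity and monotonicity, PNS = p₁ − p₀.
PNS = 0.369 − 0.0793 = 0.2897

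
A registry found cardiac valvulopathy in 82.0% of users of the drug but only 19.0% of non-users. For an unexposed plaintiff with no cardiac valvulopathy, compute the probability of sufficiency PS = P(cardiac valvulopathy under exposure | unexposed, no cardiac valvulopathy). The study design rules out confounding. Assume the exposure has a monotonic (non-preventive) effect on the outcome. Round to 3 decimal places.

p₁ = 0.82, p₀ = 0.19.
Under exogeneity and monotonicity, PS = (p₁ − p₀) / (1 − p₀).
PS = (0.82 − 0.19) / (1 − 0.19) = 0.63 / 0.81 ≈ 0.7778

PS ≈ 0.778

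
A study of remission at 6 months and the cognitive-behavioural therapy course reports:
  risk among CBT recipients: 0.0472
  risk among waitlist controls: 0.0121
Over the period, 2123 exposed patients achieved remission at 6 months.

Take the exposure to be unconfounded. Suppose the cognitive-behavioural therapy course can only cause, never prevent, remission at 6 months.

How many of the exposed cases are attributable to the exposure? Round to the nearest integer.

Let p₁ = 0.0472, p₀ = 0.0121.
PN = (p₁ − p₀)/p₁ = (0.0472 − 0.0121) / 0.0472 ≈ 0.74364.
Attributable cases ≈ PN × (exposed cases) = 0.74364 × 2123 ≈ 1578.76.

about 1579 cases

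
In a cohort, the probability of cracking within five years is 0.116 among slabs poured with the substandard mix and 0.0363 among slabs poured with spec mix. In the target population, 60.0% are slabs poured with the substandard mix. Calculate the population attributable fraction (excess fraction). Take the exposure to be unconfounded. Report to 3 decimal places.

PAF ≈ 0.568

Let p₁ = 0.116, p₀ = 0.0363.
Overall risk P(Y=1) = π·p₁ + (1−π)·p₀ = 0.6×0.116 + 0.4×0.0363 = 0.08412.
Under exogeneity, PAF = [P(Y=1) − p₀] / P(Y=1).
PAF = (0.08412 − 0.0363) / 0.08412 ≈ 0.5685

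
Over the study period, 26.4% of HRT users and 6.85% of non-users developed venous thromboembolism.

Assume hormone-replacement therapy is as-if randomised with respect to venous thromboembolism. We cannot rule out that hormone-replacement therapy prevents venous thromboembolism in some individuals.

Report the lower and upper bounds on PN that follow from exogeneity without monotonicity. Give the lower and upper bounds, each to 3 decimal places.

0.741 ≤ PN ≤ 1.000

p₁ = 0.264, p₀ = 0.0685.
Under exogeneity alone the bounds on PN are max{0,(p₁−p₀)/p₁} ≤ PN ≤ min{1,(1−p₀)/p₁}.
  lower = (p₁ − p₀)/p₁ = 0.1955 / 0.264 ≈ 0.7405
  upper = min{1, (1 − p₀)/p₁} = 0.9315 / 0.264 ≈ 3.5284 → capped at 1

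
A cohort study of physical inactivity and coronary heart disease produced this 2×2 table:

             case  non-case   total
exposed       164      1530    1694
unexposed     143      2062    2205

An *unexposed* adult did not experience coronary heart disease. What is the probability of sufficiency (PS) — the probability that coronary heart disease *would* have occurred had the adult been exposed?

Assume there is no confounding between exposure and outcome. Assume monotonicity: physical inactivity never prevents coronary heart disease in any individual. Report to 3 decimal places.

PS ≈ 0.034

p₁ = P(outcome | exposed) = 164/1694 = 0.096812
p₀ = P(outcome | unexposed) = 143/2205 = 0.064853
Under exogeneity and monotonicity, PS = (p₁ − p₀)/(1 − p₀).
PS = (0.096812 − 0.064853) / 0.93515 ≈ 0.0342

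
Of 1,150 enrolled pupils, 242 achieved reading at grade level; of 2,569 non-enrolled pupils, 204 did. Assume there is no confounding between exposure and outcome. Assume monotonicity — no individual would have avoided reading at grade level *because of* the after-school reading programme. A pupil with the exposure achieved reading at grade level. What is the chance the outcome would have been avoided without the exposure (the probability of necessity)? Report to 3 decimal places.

PN ≈ 0.623

p₁ = P(outcome | exposed) = 242/1150 = 0.21043
p₀ = P(outcome | unexposed) = 204/2569 = 0.079408
Under exogeneity and monotonicity, PN = (p₁ − p₀) / p₁.
PN = (0.21043 − 0.079408) / 0.21043 = 0.13103 / 0.21043 ≈ 0.6226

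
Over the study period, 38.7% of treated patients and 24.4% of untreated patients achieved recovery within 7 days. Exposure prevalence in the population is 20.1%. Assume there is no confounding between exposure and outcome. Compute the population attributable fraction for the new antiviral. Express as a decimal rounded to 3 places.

p₁ = 0.387, p₀ = 0.244.
Overall risk P(Y=1) = π·p₁ + (1−π)·p₀ = 0.201×0.387 + 0.799×0.244 = 0.27274.
Under exogeneity, PAF = [P(Y=1) − p₀] / P(Y=1).
PAF = (0.27274 − 0.244) / 0.27274 ≈ 0.1054

PAF ≈ 0.105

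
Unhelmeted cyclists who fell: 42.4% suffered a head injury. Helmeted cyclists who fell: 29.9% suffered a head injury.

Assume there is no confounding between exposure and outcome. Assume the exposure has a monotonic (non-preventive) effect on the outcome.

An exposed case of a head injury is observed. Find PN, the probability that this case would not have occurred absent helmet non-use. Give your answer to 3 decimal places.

PN ≈ 0.295

p₁ = 0.424, p₀ = 0.299.
Under exogeneity and monotonicity, PN = (p₁ − p₀) / p₁.
PN = (0.424 − 0.299) / 0.424 = 0.125 / 0.424 ≈ 0.2948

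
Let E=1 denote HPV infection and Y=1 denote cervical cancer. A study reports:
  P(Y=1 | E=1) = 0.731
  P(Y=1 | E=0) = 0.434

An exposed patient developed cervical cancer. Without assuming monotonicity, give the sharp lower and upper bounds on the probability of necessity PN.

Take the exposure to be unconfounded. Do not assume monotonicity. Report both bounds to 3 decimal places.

0.406 ≤ PN ≤ 0.774

Let p₁ = 0.731, p₀ = 0.434.
Under exogeneity alone the bounds on PN are max{0,(p₁−p₀)/p₁} ≤ PN ≤ min{1,(1−p₀)/p₁}.
  lower = (p₁ − p₀)/p₁ = 0.297 / 0.731 ≈ 0.4063
  upper = min{1, (1 − p₀)/p₁} = 0.566 / 0.731 ≈ 0.7743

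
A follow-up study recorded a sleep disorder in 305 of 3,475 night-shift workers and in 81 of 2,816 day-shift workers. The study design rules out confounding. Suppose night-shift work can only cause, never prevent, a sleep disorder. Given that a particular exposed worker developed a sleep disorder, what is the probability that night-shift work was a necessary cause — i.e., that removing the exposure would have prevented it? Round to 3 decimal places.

p₁ = P(outcome | exposed) = 305/3475 = 0.08777
p₀ = P(outcome | unexposed) = 81/2816 = 0.028764
Under exogeneity and monotonicity, PN = (p₁ − p₀) / p₁.
PN = (0.08777 − 0.028764) / 0.08777 = 0.059006 / 0.08777 ≈ 0.6723

PN ≈ 0.672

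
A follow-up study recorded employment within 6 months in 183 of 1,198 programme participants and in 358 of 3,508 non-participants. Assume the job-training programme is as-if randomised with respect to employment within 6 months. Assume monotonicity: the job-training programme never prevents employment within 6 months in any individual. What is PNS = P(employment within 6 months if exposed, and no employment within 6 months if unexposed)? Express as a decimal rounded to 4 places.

p₁ = P(outcome | exposed) = 183/1198 = 0.15275
p₀ = P(outcome | unexposed) = 358/3508 = 0.10205
Under exogeneity and monotonicity, PNS = p₁ − p₀.
PNS = 0.15275 − 0.10205 = 0.050702

PNS ≈ 0.0507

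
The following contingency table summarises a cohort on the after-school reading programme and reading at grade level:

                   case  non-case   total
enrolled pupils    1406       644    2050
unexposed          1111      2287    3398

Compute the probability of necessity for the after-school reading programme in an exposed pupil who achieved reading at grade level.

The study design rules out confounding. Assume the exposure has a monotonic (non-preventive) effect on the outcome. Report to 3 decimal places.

p₁ = P(outcome | exposed) = 1406/2050 = 0.68585
p₀ = P(outcome | unexposed) = 1111/3398 = 0.32696
Under exogeneity and monotonicity, PN = (p₁ − p₀)/p₁.
PN = (0.68585 − 0.32696) / 0.68585 ≈ 0.5233

PN ≈ 0.523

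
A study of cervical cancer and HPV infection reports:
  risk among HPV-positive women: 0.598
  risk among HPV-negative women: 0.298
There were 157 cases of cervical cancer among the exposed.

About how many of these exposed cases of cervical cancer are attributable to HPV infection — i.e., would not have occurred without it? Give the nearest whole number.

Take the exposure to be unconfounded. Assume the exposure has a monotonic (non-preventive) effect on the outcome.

Let p₁ = 0.598, p₀ = 0.298.
PN = (p₁ − p₀)/p₁ = (0.598 − 0.298) / 0.598 ≈ 0.50167.
Attributable cases ≈ PN × (exposed cases) = 0.50167 × 157 ≈ 78.76.

about 79 cases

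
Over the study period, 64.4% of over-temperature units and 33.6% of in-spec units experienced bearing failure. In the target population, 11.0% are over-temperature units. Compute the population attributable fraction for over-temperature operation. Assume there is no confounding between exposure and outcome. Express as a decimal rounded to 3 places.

PAF ≈ 0.092

p₁ = 0.644, p₀ = 0.336.
Overall risk P(Y=1) = π·p₁ + (1−π)·p₀ = 0.11×0.644 + 0.89×0.336 = 0.36988.
Under exogeneity, PAF = [P(Y=1) − p₀] / P(Y=1).
PAF = (0.36988 − 0.336) / 0.36988 ≈ 0.0916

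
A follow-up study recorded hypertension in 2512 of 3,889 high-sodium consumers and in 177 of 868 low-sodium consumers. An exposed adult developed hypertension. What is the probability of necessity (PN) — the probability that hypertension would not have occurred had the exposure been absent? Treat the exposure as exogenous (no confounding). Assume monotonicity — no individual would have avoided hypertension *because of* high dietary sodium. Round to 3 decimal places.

p₁ = P(outcome | exposed) = 2512/3889 = 0.64592
p₀ = P(outcome | unexposed) = 177/868 = 0.20392
Under exogeneity and monotonicity, PN = (p₁ − p₀) / p₁.
PN = (0.64592 − 0.20392) / 0.64592 = 0.44201 / 0.64592 ≈ 0.6843

PN ≈ 0.684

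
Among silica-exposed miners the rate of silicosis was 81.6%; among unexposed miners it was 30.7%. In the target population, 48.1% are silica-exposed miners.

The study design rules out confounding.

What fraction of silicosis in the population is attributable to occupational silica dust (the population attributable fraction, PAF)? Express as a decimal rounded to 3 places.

p₁ = 0.816, p₀ = 0.307.
Overall risk P(Y=1) = π·p₁ + (1−π)·p₀ = 0.481×0.816 + 0.519×0.307 = 0.55183.
Under exogeneity, PAF = [P(Y=1) − p₀] / P(Y=1).
PAF = (0.55183 − 0.307) / 0.55183 ≈ 0.4437

PAF ≈ 0.444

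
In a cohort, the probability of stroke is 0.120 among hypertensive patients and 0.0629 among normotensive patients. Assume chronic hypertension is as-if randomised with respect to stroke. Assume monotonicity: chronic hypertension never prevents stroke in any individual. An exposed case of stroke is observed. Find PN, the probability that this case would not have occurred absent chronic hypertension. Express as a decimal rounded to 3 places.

Let p₁ = 0.12, p₀ = 0.0629.
Under exogeneity and monotonicity, PN = (p₁ − p₀) / p₁.
PN = (0.12 − 0.0629) / 0.12 = 0.0571 / 0.12 ≈ 0.4758

PN ≈ 0.476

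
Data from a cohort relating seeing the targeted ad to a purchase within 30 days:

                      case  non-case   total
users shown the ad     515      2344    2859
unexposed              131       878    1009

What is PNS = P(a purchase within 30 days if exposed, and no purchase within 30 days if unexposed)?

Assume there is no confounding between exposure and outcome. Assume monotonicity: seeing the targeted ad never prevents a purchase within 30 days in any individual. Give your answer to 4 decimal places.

PNS ≈ 0.0503

p₁ = P(outcome | exposed) = 515/2859 = 0.18013
p₀ = P(outcome | unexposed) = 131/1009 = 0.12983
Under exogeneity and monotonicity, PNS = p₁ − p₀.
PNS = 0.18013 − 0.12983 = 0.050301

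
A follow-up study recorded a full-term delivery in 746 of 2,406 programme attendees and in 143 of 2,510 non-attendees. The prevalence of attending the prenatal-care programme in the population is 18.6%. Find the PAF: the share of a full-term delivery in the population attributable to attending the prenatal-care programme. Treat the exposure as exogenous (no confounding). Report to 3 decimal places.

PAF ≈ 0.452

p₁ = P(outcome | exposed) = 746/2406 = 0.31006
p₀ = P(outcome | unexposed) = 143/2510 = 0.056972
Overall risk P(Y=1) = π·p₁ + (1−π)·p₀ = 0.186×0.31006 + 0.814×0.056972 = 0.10405.
Under exogeneity, PAF = [P(Y=1) − p₀] / P(Y=1).
PAF = (0.10405 − 0.056972) / 0.10405 ≈ 0.4524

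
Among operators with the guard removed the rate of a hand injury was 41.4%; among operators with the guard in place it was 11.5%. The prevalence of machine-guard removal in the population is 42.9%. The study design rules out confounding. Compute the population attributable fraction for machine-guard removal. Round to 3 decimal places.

PAF ≈ 0.527

p₁ = 0.414, p₀ = 0.115.
Overall risk P(Y=1) = π·p₁ + (1−π)·p₀ = 0.429×0.414 + 0.571×0.115 = 0.24327.
Under exogeneity, PAF = [P(Y=1) − p₀] / P(Y=1).
PAF = (0.24327 − 0.115) / 0.24327 ≈ 0.5273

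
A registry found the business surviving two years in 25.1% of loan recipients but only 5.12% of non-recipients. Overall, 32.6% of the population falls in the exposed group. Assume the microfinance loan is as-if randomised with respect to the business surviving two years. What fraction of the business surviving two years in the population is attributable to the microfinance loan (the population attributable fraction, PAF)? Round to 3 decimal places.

PAF ≈ 0.560

p₁ = 0.251, p₀ = 0.0512.
Overall risk P(Y=1) = π·p₁ + (1−π)·p₀ = 0.326×0.251 + 0.674×0.0512 = 0.11633.
Under exogeneity, PAF = [P(Y=1) − p₀] / P(Y=1).
PAF = (0.11633 − 0.0512) / 0.11633 ≈ 0.5599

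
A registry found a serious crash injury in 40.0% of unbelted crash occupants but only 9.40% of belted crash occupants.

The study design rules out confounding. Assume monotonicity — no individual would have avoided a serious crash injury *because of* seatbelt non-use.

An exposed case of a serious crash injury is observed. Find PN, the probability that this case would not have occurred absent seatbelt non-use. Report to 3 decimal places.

p₁ = 0.4, p₀ = 0.094.
Under exogeneity and monotonicity, PN = (p₁ − p₀) / p₁.
PN = (0.4 − 0.094) / 0.4 = 0.306 / 0.4 ≈ 0.7650

PN ≈ 0.765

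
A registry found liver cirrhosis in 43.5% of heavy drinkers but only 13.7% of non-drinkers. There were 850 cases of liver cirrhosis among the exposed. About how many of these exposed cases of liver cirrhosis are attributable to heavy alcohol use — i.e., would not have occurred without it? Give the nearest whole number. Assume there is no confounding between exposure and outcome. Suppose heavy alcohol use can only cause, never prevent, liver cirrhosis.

p₁ = 0.435, p₀ = 0.137.
PN = (p₁ − p₀)/p₁ = (0.435 − 0.137) / 0.435 ≈ 0.68506.
Attributable cases ≈ PN × (exposed cases) = 0.68506 × 850 ≈ 582.30.

about 582 cases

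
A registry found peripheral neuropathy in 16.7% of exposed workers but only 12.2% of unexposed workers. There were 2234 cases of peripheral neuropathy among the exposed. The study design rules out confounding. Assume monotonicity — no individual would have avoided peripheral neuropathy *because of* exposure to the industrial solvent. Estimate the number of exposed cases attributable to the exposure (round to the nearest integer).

p₁ = 0.167, p₀ = 0.122.
PN = (p₁ − p₀)/p₁ = (0.167 − 0.122) / 0.167 ≈ 0.26946.
Attributable cases ≈ PN × (exposed cases) = 0.26946 × 2234 ≈ 601.98.

about 602 cases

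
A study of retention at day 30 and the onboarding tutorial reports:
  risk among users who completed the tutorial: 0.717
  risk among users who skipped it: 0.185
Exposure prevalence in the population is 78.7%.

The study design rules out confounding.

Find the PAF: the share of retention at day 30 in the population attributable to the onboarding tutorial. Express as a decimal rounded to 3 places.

Let p₁ = 0.717, p₀ = 0.185.
Overall risk P(Y=1) = π·p₁ + (1−π)·p₀ = 0.787×0.717 + 0.213×0.185 = 0.60368.
Under exogeneity, PAF = [P(Y=1) − p₀] / P(Y=1).
PAF = (0.60368 − 0.185) / 0.60368 ≈ 0.6935

PAF ≈ 0.694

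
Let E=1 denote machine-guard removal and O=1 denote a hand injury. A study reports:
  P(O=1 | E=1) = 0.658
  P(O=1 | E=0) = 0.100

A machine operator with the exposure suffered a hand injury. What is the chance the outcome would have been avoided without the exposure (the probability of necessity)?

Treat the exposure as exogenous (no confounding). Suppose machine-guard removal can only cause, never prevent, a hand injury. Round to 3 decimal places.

Let p₁ = 0.658, p₀ = 0.1.
Under exogeneity and monotonicity, PN = (p₁ − p₀) / p₁.
PN = (0.658 − 0.1) / 0.658 = 0.558 / 0.658 ≈ 0.8480

PN ≈ 0.848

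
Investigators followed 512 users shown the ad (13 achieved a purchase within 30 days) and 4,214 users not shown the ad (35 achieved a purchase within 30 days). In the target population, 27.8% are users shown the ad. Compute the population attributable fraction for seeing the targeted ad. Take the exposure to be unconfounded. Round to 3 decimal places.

PAF ≈ 0.364

p₁ = P(outcome | exposed) = 13/512 = 0.025391
p₀ = P(outcome | unexposed) = 35/4214 = 0.0083056
Overall risk P(Y=1) = π·p₁ + (1−π)·p₀ = 0.278×0.025391 + 0.722×0.0083056 = 0.013055.
Under exogeneity, PAF = [P(Y=1) − p₀] / P(Y=1).
PAF = (0.013055 − 0.0083056) / 0.013055 ≈ 0.3638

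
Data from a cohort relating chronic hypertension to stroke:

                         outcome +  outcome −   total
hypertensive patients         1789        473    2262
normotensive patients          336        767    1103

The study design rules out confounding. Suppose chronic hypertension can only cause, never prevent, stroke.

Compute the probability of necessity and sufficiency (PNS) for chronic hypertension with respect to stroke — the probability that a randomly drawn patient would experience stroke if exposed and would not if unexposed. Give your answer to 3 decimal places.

p₁ = P(outcome | exposed) = 1789/2262 = 0.79089
p₀ = P(outcome | unexposed) = 336/1103 = 0.30462
Under exogeneity and monotonicity, PNS = p₁ − p₀.
PNS = 0.79089 − 0.30462 = 0.48627

PNS ≈ 0.486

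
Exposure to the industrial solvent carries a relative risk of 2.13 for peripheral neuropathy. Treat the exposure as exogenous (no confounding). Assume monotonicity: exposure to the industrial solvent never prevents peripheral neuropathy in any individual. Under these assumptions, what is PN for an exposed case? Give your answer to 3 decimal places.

PN ≈ 0.531

Under exogeneity and monotonicity, PN = (RR − 1) / RR = 1 − 1/RR.
PN = (2.13 − 1) / 2.13 = 1.13 / 2.13 ≈ 0.5305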